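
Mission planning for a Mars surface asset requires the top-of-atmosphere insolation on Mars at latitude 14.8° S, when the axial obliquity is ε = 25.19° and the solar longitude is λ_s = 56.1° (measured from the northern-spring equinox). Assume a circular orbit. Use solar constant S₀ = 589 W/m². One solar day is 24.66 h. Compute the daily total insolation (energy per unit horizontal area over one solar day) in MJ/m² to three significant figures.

Solar declination: sin δ = sin ε · sin λ_s = sin 25.19° × sin 56.1° = 0.35327, so δ = +20.688°.
cos H₀ = −tan(-14.8°) tan(+20.688°) = 0.0998, H₀ = 1.4709 rad.
Bracket: H₀ sin φ sin δ + cos φ cos δ sin H₀ = 1.4709×-0.25545×0.35327 + 0.96682×0.93552×0.99501 = -0.132738 + 0.899966 = 0.767228.
Q̄ = (S₀/π) × [bracket] = (589/π) × 0.767228 = 143.84 W/m².
Daily total = Q̄ × 24.66 h × 3600 s/h = 143.84 × 24.66 × 3600 / 10⁶ = 12.77 MJ/m².

12.8 MJ/m²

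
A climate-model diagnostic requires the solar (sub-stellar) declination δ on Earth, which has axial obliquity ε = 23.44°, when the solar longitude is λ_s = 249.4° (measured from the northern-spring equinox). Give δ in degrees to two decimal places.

sin δ = sin ε · sin λ_s = sin 23.44° × sin 249.4° = -0.372354.
δ = arcsin(-0.372354) = -21.86°.

δ = -21.86°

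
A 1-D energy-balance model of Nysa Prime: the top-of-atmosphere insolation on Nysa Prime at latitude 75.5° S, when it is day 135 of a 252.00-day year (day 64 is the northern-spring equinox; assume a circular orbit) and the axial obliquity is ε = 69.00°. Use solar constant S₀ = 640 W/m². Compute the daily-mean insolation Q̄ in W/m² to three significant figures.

Q̄ ≈ 0.00 W/m²

Solar longitude: λ_s = 360° × (135 − 64)/252.00 = 101.429°.
sin δ = sin 69.00° × sin 101.429° = 0.91507, so δ = +66.216°.
cos H₀ = −tan(-75.5°) tan(+66.216°) = 8.7735 ≥ 1 ⇒ polar night, H₀ = 0 and Q̄ = 0.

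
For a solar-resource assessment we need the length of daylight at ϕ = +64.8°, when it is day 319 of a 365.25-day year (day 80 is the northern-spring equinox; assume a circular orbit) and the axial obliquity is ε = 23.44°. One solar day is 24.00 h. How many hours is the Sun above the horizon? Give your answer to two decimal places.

Solar longitude: L_s = 360° × (319 − 80)/365.25 = 235.565°.
sin δ = sin 23.44° × sin 235.565° = -0.32808, so δ = -19.152°.
cos h₀ = −tan ϕ · tan δ = −tan(+64.8°) × tan(-19.152°) = 0.7381, so h₀ = 0.7406 rad = 42.43°.
Daylight = 2h₀/(2π) × 24.00 h = (0.7406/π) × 24.00 = 5.66 h.

5.66 h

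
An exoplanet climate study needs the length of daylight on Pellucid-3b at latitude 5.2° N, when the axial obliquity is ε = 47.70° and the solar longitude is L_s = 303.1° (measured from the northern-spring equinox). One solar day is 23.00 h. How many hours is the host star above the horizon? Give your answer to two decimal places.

Solar declination: sin δ = sin ε · sin L_s = sin 47.70° × sin 303.1° = -0.61960, so δ = -38.287°.
cos h₀ = −tan ϕ · tan δ = −tan(+5.2°) × tan(-38.287°) = 0.0718, so h₀ = 1.4989 rad = 85.88°.
Daylight = 2h₀/(2π) × 23.00 h = (1.4989/π) × 23.00 = 10.97 h.

10.97 h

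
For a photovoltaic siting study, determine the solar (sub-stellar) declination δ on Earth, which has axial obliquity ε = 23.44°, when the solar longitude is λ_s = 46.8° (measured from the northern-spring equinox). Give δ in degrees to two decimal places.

δ = +16.86°

sin δ = sin ε · sin λ_s = sin 23.44° × sin 46.8° = 0.289975.
δ = arcsin(0.289975) = +16.86°.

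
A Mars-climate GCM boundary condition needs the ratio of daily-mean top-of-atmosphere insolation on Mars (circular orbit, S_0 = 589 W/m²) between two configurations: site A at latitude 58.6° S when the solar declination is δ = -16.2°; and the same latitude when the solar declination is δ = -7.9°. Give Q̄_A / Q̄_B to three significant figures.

— Configuration A (ϕ=-58.6°):
cos h₀ = −tan(-58.6°) tan(-16.200°) = -0.4760, h₀ = 2.0669 rad.
Bracket: h₀ sin ϕ sin δ + cos ϕ cos δ sin h₀ = 2.0669×-0.85355×-0.27899 + 0.52101×0.96029×0.87947 = 0.492195 + 0.440017 = 0.932212.
Q̄ = (S_0/π) × [bracket] = (589/π) × 0.932212 = 174.78 W/m².
— Configuration B (ϕ=-58.6°):
cos h₀ = −tan(-58.6°) tan(-7.900°) = -0.2273, h₀ = 1.8001 rad.
Bracket: h₀ sin ϕ sin δ + cos ϕ cos δ sin h₀ = 1.8001×-0.85355×-0.13744 + 0.52101×0.99051×0.97382 = 0.211173 + 0.502555 = 0.713728.
Q̄ = (S_0/π) × [bracket] = (589/π) × 0.713728 = 133.81 W/m².
Ratio Q̄_A / Q̄_B = 174.78 / 133.81 = 1.306.

Q̄_A / Q̄_B ≈ 1.31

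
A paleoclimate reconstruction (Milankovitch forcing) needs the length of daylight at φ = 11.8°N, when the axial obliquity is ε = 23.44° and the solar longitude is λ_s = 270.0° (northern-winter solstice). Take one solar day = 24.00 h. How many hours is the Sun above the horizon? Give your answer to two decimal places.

Solar declination: sin δ = sin ε · sin λ_s = sin 23.44° × sin 270.0° = -0.39779, so δ = -23.440°.
cos H₀ = −tan φ · tan δ = −tan(+11.8°) × tan(-23.440°) = 0.0906, so H₀ = 1.4801 rad = 84.80°.
Daylight = 2H₀/(2π) × 24.00 h = (1.4801/π) × 24.00 = 11.31 h.

11.31 h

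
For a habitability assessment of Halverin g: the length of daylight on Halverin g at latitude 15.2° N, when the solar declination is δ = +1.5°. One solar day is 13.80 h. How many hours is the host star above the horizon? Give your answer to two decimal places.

6.93 h

cos h₀ = −tan ϕ · tan δ = −tan(+15.2°) × tan(+1.500°) = -0.0071, so h₀ = 1.5779 rad = 90.41°.
Daylight = 2h₀/(2π) × 13.80 h = (1.5779/π) × 13.80 = 6.93 h.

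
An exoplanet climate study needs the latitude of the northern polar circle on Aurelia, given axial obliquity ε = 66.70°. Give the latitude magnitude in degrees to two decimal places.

The polar circle is the lowest latitude that experiences at least one full rotation of continuous daylight at the northern-summer solstice; it lies at |ϕ| = 90° − ε = 90° − 66.70° = 23.30°.

23.30°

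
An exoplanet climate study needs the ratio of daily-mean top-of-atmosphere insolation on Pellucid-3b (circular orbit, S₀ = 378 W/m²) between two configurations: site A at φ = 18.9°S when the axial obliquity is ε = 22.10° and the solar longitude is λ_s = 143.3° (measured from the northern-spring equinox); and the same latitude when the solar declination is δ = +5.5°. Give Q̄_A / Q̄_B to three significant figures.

Q̄_A / Q̄_B ≈ 0.907

— Configuration A (φ=-18.9°):
Solar declination: sin δ = sin ε · sin λ_s = sin 22.10° × sin 143.3° = 0.22484, so δ = +12.994°.
cos H₀ = −tan(-18.9°) tan(+12.994°) = 0.0790, H₀ = 1.4917 rad.
Bracket: H₀ sin φ sin δ + cos φ cos δ sin H₀ = 1.4917×-0.32392×0.22484 + 0.94609×0.97440×0.99687 = -0.108641 + 0.918985 = 0.810344.
Q̄ = (S₀/π) × [bracket] = (378/π) × 0.810344 = 97.502 W/m².
— Configuration B (φ=-18.9°):
cos H₀ = −tan(-18.9°) tan(+5.500°) = 0.0330, H₀ = 1.5378 rad.
Bracket: H₀ sin φ sin δ + cos φ cos δ sin H₀ = 1.5378×-0.32392×0.09585 + 0.94609×0.99540×0.99946 = -0.047745 + 0.941229 = 0.893484.
Q̄ = (S₀/π) × [bracket] = (378/π) × 0.893484 = 107.51 W/m².
Ratio Q̄_A / Q̄_B = 97.502 / 107.51 = 0.9069.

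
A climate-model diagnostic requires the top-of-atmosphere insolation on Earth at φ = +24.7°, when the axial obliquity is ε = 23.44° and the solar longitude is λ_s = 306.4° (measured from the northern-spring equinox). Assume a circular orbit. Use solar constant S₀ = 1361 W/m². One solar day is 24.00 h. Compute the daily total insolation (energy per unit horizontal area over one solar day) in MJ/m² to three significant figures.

24.7 MJ/m²

Solar declination: sin δ = sin ε · sin λ_s = sin 23.44° × sin 306.4° = -0.32018, so δ = -18.674°.
cos H₀ = −tan(+24.7°) tan(-18.674°) = 0.1554, H₀ = 1.4147 rad.
Bracket: H₀ sin φ sin δ + cos φ cos δ sin H₀ = 1.4147×0.41787×-0.32018 + 0.90851×0.94736×0.98784 = -0.189278 + 0.850220 = 0.660942.
Q̄ = (S₀/π) × [bracket] = (1361/π) × 0.660942 = 286.33 W/m².
Daily total = Q̄ × 24.00 h × 3600 s/h = 286.33 × 24.00 × 3600 / 10⁶ = 24.74 MJ/m².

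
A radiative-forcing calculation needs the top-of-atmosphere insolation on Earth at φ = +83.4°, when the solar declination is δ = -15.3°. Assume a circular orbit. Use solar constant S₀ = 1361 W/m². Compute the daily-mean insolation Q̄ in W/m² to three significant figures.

Q̄ ≈ 0.00 W/m²

cos H₀ = −tan(+83.4°) tan(-15.300°) = 2.3644 ≥ 1 ⇒ polar night, H₀ = 0 and Q̄ = 0.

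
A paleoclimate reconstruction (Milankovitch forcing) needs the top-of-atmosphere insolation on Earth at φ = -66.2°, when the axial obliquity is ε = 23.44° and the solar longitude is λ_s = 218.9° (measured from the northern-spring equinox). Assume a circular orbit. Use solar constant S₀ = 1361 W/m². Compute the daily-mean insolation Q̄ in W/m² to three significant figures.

Solar declination: sin δ = sin ε · sin λ_s = sin 23.44° × sin 218.9° = -0.24980, so δ = -14.465°.
cos H₀ = −tan(-66.2°) tan(-14.465°) = -0.5849, H₀ = 2.1956 rad.
Bracket: H₀ sin φ sin δ + cos φ cos δ sin H₀ = 2.1956×-0.91496×-0.24980 + 0.40355×0.96830×0.81110 = 0.501820 + 0.316943 = 0.818763.
Q̄ = (S₀/π) × [bracket] = (1361/π) × 0.818763 = 354.7 W/m².

Q̄ ≈ 355 W/m²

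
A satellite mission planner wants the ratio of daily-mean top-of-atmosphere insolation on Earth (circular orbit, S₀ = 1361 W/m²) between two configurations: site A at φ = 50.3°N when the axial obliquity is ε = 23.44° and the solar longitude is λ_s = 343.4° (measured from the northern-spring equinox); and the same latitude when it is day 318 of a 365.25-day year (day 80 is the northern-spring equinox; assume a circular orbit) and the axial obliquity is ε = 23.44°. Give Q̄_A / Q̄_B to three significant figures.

— Configuration A (φ=+50.3°):
Solar declination: sin δ = sin ε · sin λ_s = sin 23.44° × sin 343.4° = -0.11364, so δ = -6.525°.
cos H₀ = −tan(+50.3°) tan(-6.525°) = 0.1378, H₀ = 1.4326 rad.
Bracket: H₀ sin φ sin δ + cos φ cos δ sin H₀ = 1.4326×0.76940×-0.11364 + 0.63877×0.99352×0.99046 = -0.125259 + 0.628576 = 0.503317.
Q̄ = (S₀/π) × [bracket] = (1361/π) × 0.503317 = 218.05 W/m².
— Configuration B (φ=+50.3°):
Solar longitude: λ_s = 360° × (318 − 80)/365.25 = 234.579°.
sin δ = sin 23.44° × sin 234.579° = -0.32416, so δ = -18.915°.
cos H₀ = −tan(+50.3°) tan(-18.915°) = 0.4127, H₀ = 1.1453 rad.
Bracket: H₀ sin φ sin δ + cos φ cos δ sin H₀ = 1.1453×0.76940×-0.32416 + 0.63877×0.94600×0.91085 = -0.285648 + 0.550405 = 0.264757.
Q̄ = (S₀/π) × [bracket] = (1361/π) × 0.264757 = 114.70 W/m².
Ratio Q̄_A / Q̄_B = 218.05 / 114.70 = 1.901.

Q̄_A / Q̄_B ≈ 1.90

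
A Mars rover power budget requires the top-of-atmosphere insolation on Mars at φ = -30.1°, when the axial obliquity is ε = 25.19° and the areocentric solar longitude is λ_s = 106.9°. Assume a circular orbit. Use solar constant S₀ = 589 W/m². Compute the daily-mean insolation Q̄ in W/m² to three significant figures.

sin δ = sin 25.19° × sin 106.9° = 0.40724, so δ = +24.032°.
cos H₀ = −tan(-30.1°) tan(+24.032°) = 0.2585, H₀ = 1.3094 rad.
Bracket: H₀ sin φ sin δ + cos φ cos δ sin H₀ = 1.3094×-0.50151×0.40724 + 0.86515×0.91332×0.96602 = -0.267425 + 0.763309 = 0.495884.
Q̄ = (S₀/π) × [bracket] = (589/π) × 0.495884 = 92.97 W/m².

Q̄ ≈ 93.0 W/m²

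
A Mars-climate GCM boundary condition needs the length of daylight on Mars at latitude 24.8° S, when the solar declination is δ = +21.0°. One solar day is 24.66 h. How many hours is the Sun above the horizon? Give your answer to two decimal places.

cos h₀ = −tan ϕ · tan δ = −tan(-24.8°) × tan(+21.000°) = 0.1774, so h₀ = 1.3925 rad = 79.78°.
Daylight = 2h₀/(2π) × 24.66 h = (1.3925/π) × 24.66 = 10.93 h.

10.93 h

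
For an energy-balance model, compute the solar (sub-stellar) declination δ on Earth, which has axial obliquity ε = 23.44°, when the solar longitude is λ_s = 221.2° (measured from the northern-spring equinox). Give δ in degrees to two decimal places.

δ = -15.19°

sin δ = sin ε · sin λ_s = sin 23.44° × sin 221.2° = -0.262019.
δ = arcsin(-0.262019) = -15.19°.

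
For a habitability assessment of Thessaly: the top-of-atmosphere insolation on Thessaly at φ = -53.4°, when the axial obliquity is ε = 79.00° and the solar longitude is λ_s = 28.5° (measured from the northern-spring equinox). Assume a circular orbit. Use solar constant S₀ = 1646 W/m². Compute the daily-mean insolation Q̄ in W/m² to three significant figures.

Q̄ ≈ 40.4 W/m²

Solar declination: sin δ = sin ε · sin λ_s = sin 79.00° × sin 28.5° = 0.46839, so δ = +27.930°.
cos H₀ = −tan(-53.4°) tan(+27.930°) = 0.7138, H₀ = 0.7758 rad.
Bracket: H₀ sin φ sin δ + cos φ cos δ sin H₀ = 0.7758×-0.80282×0.46839 + 0.59622×0.88352×0.70031 = -0.291726 + 0.368904 = 0.077178.
Q̄ = (S₀/π) × [bracket] = (1646/π) × 0.077178 = 40.44 W/m².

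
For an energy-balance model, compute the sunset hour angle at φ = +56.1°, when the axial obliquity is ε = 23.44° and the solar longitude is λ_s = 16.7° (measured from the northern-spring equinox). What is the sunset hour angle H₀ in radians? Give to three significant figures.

H₀ = 1.74 rad

Solar declination: sin δ = sin ε · sin λ_s = sin 23.44° × sin 16.7° = 0.11431, so δ = +6.564°.
cos H₀ = −tan φ · tan δ = −tan(+56.1°) × tan(+6.564°) = -0.1712, so H₀ = 1.7429 rad = 99.86°.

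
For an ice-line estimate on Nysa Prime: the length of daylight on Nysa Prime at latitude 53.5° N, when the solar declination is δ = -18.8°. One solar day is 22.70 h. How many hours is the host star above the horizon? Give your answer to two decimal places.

cos H₀ = −tan φ · tan δ = −tan(+53.5°) × tan(-18.800°) = 0.4601, so H₀ = 1.0927 rad = 62.61°.
Daylight = 2H₀/(2π) × 22.70 h = (1.0927/π) × 22.70 = 7.90 h.

7.90 h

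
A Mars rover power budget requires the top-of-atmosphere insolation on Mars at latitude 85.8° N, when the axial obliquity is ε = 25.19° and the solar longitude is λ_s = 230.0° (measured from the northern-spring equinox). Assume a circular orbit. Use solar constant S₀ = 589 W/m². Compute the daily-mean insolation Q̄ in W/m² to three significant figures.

Solar declination: sin δ = sin ε · sin λ_s = sin 25.19° × sin 230.0° = -0.32604, so δ = -19.029°.
cos H₀ = −tan(+85.8°) tan(-19.029°) = 4.6965 ≥ 1 ⇒ polar night, H₀ = 0 and Q̄ = 0.

Q̄ ≈ 0.00 W/m²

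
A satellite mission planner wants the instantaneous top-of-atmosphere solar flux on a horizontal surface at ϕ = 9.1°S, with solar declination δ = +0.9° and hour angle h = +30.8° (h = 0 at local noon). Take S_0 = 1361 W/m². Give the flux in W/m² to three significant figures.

1.15e+03 W/m²

cos θ_z = sin ϕ sin δ + cos ϕ cos δ cos h = -0.002484 + 0.848044 = 0.845560.
Flux = S_0 · cos θ_z = 1361 × 0.845560 = 1151 W/m².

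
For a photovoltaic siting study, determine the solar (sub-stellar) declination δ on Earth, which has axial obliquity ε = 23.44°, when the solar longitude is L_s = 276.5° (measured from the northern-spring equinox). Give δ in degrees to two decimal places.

sin δ = sin ε · sin L_s = sin 23.44° × sin 276.5° = -0.395231.
δ = arcsin(-0.395231) = -23.28°.

δ = -23.28°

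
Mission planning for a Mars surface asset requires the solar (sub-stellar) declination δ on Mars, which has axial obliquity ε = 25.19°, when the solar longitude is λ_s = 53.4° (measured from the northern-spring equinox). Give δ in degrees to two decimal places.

δ = +19.98°

sin δ = sin ε · sin λ_s = sin 25.19° × sin 53.4° = 0.341696.
δ = arcsin(0.341696) = +19.98°.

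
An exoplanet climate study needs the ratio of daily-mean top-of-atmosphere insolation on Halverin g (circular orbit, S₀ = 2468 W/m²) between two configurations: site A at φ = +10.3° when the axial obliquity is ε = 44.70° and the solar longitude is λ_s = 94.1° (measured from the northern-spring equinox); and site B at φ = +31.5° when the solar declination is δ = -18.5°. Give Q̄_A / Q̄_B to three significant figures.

Q̄_A / Q̄_B ≈ 1.61

— Configuration A (φ=+10.3°):
Solar declination: sin δ = sin ε · sin λ_s = sin 44.70° × sin 94.1° = 0.70159, so δ = +44.555°.
cos H₀ = −tan(+10.3°) tan(+44.555°) = -0.1789, H₀ = 1.7507 rad.
Bracket: H₀ sin φ sin δ + cos φ cos δ sin H₀ = 1.7507×0.17880×0.70159 + 0.98389×0.71258×0.98386 = 0.219615 + 0.689785 = 0.909400.
Q̄ = (S₀/π) × [bracket] = (2468/π) × 0.909400 = 714.41 W/m².
— Configuration B (φ=+31.5°):
cos H₀ = −tan(+31.5°) tan(-18.500°) = 0.2050, H₀ = 1.3643 rad.
Bracket: H₀ sin φ sin δ + cos φ cos δ sin H₀ = 1.3643×0.52250×-0.31730 + 0.85264×0.94832×0.97875 = -0.226186 + 0.791393 = 0.565207.
Q̄ = (S₀/π) × [bracket] = (2468/π) × 0.565207 = 444.02 W/m².
Ratio Q̄_A / Q̄_B = 714.41 / 444.02 = 1.609.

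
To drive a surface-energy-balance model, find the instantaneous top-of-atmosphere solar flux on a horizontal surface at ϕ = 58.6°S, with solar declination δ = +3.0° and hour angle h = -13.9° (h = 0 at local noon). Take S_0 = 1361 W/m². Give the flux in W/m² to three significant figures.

cos θ_z = sin ϕ sin δ + cos ϕ cos δ cos h = -0.044671 + 0.505060 = 0.460389.
Flux = S_0 · cos θ_z = 1361 × 0.460389 = 626.6 W/m².

627 W/m²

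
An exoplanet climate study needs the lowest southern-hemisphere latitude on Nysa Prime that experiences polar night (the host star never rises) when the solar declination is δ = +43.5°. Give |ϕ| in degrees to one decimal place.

|ϕ| = 46.5°

Polar night requires cos h₀ = −tan ϕ tan δ ≥ 1, i.e. tan ϕ tan δ ≤ −1.
The boundary is |tan ϕ| · |tan δ| = 1, so |ϕ| = 90° − |δ| = 90° − 43.5° = 46.5° in the southern hemisphere.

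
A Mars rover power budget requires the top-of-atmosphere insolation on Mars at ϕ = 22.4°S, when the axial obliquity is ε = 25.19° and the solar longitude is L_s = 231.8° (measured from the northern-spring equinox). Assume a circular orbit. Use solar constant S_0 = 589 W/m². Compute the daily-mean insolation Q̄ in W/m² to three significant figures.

Q̄ ≈ 203 W/m²

Solar declination: sin δ = sin ε · sin L_s = sin 25.19° × sin 231.8° = -0.33448, so δ = -19.541°.
cos h₀ = −tan(-22.4°) tan(-19.541°) = -0.1463, h₀ = 1.7176 rad.
Bracket: h₀ sin ϕ sin δ + cos ϕ cos δ sin h₀ = 1.7176×-0.38107×-0.33448 + 0.92455×0.94240×0.98924 = 0.218926 + 0.861921 = 1.080847.
Q̄ = (S_0/π) × [bracket] = (589/π) × 1.080847 = 202.6 W/m².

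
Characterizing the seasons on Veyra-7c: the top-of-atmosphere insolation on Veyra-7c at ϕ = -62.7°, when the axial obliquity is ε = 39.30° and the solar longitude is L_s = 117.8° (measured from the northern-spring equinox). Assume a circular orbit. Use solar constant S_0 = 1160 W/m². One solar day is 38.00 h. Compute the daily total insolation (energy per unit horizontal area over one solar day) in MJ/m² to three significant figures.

0.00 MJ/m²

Solar declination: sin δ = sin ε · sin L_s = sin 39.30° × sin 117.8° = 0.56028, so δ = +34.075°.
cos h₀ = −tan(-62.7°) tan(+34.075°) = 1.3105 ≥ 1 ⇒ polar night, h₀ = 0 and Q̄ = 0.
Daily total = Q̄ × 38.00 h × 3600 s/h = 0.00 MJ/m².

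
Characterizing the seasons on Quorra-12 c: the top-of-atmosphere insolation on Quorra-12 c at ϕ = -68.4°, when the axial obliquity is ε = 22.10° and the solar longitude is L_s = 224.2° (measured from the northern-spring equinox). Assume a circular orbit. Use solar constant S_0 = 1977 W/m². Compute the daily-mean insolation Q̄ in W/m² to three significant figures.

Q̄ ≈ 520 W/m²

Solar declination: sin δ = sin ε · sin L_s = sin 22.10° × sin 224.2° = -0.26229, so δ = -15.206°.
cos h₀ = −tan(-68.4°) tan(-15.206°) = -0.6865, h₀ = 2.3275 rad.
Bracket: h₀ sin ϕ sin δ + cos ϕ cos δ sin h₀ = 2.3275×-0.92978×-0.26229 + 0.36812×0.96499×0.72712 = 0.567612 + 0.258296 = 0.825908.
Q̄ = (S_0/π) × [bracket] = (1977/π) × 0.825908 = 519.7 W/m².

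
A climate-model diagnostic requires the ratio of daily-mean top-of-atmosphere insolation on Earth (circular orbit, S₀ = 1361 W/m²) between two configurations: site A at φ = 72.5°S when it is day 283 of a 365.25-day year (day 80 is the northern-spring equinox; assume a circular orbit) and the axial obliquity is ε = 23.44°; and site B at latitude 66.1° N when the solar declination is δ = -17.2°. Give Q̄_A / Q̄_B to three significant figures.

Q̄_A / Q̄_B ≈ 8.66

— Configuration A (φ=-72.5°):
Solar longitude: λ_s = 360° × (283 − 80)/365.25 = 200.082°.
sin δ = sin 23.44° × sin 200.082° = -0.13659, so δ = -7.850°.
cos H₀ = −tan(-72.5°) tan(-7.850°) = -0.4373, H₀ = 2.0234 rad.
Bracket: H₀ sin φ sin δ + cos φ cos δ sin H₀ = 2.0234×-0.95372×-0.13659 + 0.30071×0.99063×0.89932 = 0.263586 + 0.267901 = 0.531487.
Q̄ = (S₀/π) × [bracket] = (1361/π) × 0.531487 = 230.25 W/m².
— Configuration B (φ=+66.1°):
cos H₀ = −tan(+66.1°) tan(-17.200°) = 0.6985, H₀ = 0.7974 rad.
Bracket: H₀ sin φ sin δ + cos φ cos δ sin H₀ = 0.7974×0.91425×-0.29571 + 0.40514×0.95528×0.71557 = -0.215579 + 0.276941 = 0.061362.
Q̄ = (S₀/π) × [bracket] = (1361/π) × 0.061362 = 26.583 W/m².
Ratio Q̄_A / Q̄_B = 230.25 / 26.583 = 8.662.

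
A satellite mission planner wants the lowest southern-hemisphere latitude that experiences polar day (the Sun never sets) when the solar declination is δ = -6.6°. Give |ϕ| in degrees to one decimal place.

Polar day requires cos h₀ = −tan ϕ tan δ ≤ −1, i.e. tan ϕ tan δ ≥ 1.
The boundary is |tan ϕ| · |tan δ| = 1, so |ϕ| = 90° − |δ| = 90° − 6.6° = 83.4° in the southern hemisphere.

|ϕ| = 83.4°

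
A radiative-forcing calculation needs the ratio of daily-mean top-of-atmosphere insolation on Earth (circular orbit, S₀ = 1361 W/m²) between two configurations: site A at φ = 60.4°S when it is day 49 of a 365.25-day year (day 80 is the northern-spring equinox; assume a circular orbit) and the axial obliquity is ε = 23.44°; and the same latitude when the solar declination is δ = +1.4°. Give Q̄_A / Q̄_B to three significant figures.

— Configuration A (φ=-60.4°):
Solar longitude: λ_s = 360° × (49 − 80)/365.25 = -30.554°, i.e. -30.554° + 360° = 329.446°.
sin δ = sin 23.44° × sin 329.446° = -0.20222, so δ = -11.667°.
cos H₀ = −tan(-60.4°) tan(-11.667°) = -0.3635, H₀ = 1.9428 rad.
Bracket: H₀ sin φ sin δ + cos φ cos δ sin H₀ = 1.9428×-0.86949×-0.20222 + 0.49394×0.97934×0.93160 = 0.341599 + 0.450648 = 0.792247.
Q̄ = (S₀/π) × [bracket] = (1361/π) × 0.792247 = 343.22 W/m².
— Configuration B (φ=-60.4°):
cos H₀ = −tan(-60.4°) tan(+1.400°) = 0.0430, H₀ = 1.5278 rad.
Bracket: H₀ sin φ sin δ + cos φ cos δ sin H₀ = 1.5278×-0.86949×0.02443 + 0.49394×0.99970×0.99907 = -0.032453 + 0.493333 = 0.460880.
Q̄ = (S₀/π) × [bracket] = (1361/π) × 0.460880 = 199.66 W/m².
Ratio Q̄_A / Q̄_B = 343.22 / 199.66 = 1.719.

Q̄_A / Q̄_B ≈ 1.72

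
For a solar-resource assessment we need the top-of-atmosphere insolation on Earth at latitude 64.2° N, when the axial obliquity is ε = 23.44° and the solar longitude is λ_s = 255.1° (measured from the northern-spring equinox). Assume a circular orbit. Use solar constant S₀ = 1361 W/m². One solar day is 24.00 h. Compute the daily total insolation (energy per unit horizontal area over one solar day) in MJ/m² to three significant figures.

Solar declination: sin δ = sin ε · sin λ_s = sin 23.44° × sin 255.1° = -0.38441, so δ = -22.607°.
cos H₀ = −tan(+64.2°) tan(-22.607°) = 0.8614, H₀ = 0.5328 rad.
Bracket: H₀ sin φ sin δ + cos φ cos δ sin H₀ = 0.5328×0.90032×-0.38441 + 0.43523×0.92316×0.50795 = -0.184398 + 0.204088 = 0.019690.
Q̄ = (S₀/π) × [bracket] = (1361/π) × 0.019690 = 8.5301 W/m².
Daily total = Q̄ × 24.00 h × 3600 s/h = 8.5301 × 24.00 × 3600 / 10⁶ = 0.7370 MJ/m².

0.737 MJ/m²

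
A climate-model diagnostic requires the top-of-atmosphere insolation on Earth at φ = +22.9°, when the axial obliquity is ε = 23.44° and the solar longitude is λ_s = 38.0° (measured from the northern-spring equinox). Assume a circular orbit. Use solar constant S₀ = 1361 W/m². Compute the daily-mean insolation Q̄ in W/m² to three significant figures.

Q̄ ≈ 454 W/m²

Solar declination: sin δ = sin ε · sin λ_s = sin 23.44° × sin 38.0° = 0.24490, so δ = +14.176°.
cos H₀ = −tan(+22.9°) tan(+14.176°) = -0.1067, H₀ = 1.6777 rad.
Bracket: H₀ sin φ sin δ + cos φ cos δ sin H₀ = 1.6777×0.38912×0.24490 + 0.92119×0.96955×0.99429 = 0.159877 + 0.888040 = 1.047917.
Q̄ = (S₀/π) × [bracket] = (1361/π) × 1.047917 = 454.0 W/m².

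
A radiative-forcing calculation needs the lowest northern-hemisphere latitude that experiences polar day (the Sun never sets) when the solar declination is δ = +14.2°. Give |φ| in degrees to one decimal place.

|φ| = 75.8°

Polar day requires cos H₀ = −tan φ tan δ ≤ −1, i.e. tan φ tan δ ≥ 1.
The boundary is |tan φ| · |tan δ| = 1, so |φ| = 90° − |δ| = 90° − 14.2° = 75.8° in the northern hemisphere.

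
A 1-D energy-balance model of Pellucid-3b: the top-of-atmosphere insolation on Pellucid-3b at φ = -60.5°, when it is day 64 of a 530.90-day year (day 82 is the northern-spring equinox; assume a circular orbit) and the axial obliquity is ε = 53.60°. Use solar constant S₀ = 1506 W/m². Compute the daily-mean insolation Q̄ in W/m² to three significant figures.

Solar longitude: λ_s = 360° × (64 − 82)/530.90 = -12.206°, i.e. -12.206° + 360° = 347.794°.
sin δ = sin 53.60° × sin 347.794° = -0.17017, so δ = -9.798°.
cos H₀ = −tan(-60.5°) tan(-9.798°) = -0.3052, H₀ = 1.8810 rad.
Bracket: H₀ sin φ sin δ + cos φ cos δ sin H₀ = 1.8810×-0.87036×-0.17017 + 0.49242×0.98541×0.95228 = 0.278593 + 0.462080 = 0.740673.
Q̄ = (S₀/π) × [bracket] = (1506/π) × 0.740673 = 355.1 W/m².

Q̄ ≈ 355 W/m²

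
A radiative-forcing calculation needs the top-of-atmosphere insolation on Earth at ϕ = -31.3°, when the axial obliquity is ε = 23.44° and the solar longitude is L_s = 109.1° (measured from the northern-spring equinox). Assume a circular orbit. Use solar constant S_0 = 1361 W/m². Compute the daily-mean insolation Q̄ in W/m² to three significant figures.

Solar declination: sin δ = sin ε · sin L_s = sin 23.44° × sin 109.1° = 0.37589, so δ = +22.079°.
cos h₀ = −tan(-31.3°) tan(+22.079°) = 0.2466, h₀ = 1.3216 rad.
Bracket: h₀ sin ϕ sin δ + cos ϕ cos δ sin h₀ = 1.3216×-0.51952×0.37589 + 0.85446×0.92666×0.96911 = -0.258085 + 0.767335 = 0.509250.
Q̄ = (S_0/π) × [bracket] = (1361/π) × 0.509250 = 220.6 W/m².

Q̄ ≈ 221 W/m²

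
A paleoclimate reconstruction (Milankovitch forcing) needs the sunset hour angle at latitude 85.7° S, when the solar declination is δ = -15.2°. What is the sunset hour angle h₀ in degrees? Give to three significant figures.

h₀ = 180°

Sunrise equation: cos h₀ = −tan ϕ · tan δ = -3.6134 ≤ −1, so the Sun never sets (polar day) and h₀ = π.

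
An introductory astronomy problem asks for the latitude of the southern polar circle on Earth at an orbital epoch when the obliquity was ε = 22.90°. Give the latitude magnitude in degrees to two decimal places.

The polar circle is the lowest latitude that experiences at least one full rotation of continuous darkness at the northern-summer solstice; it lies at |ϕ| = 90° − ε = 90° − 22.90° = 67.10°.

67.10°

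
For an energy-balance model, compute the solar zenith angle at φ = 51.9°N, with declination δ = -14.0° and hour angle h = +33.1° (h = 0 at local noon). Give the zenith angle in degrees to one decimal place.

θ_z = 71.9°

cos θ_z = sin φ sin δ + cos φ cos δ cos h = -0.190377 + 0.501548 = 0.311171.
θ_z = arccos(0.311171) = 71.9°.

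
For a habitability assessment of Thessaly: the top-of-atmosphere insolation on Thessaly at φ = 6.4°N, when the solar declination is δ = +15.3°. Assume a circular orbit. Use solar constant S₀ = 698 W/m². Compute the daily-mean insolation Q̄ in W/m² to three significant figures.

Q̄ ≈ 223 W/m²

cos H₀ = −tan(+6.4°) tan(+15.300°) = -0.0307, H₀ = 1.6015 rad.
Bracket: H₀ sin φ sin δ + cos φ cos δ sin H₀ = 1.6015×0.11147×0.26387 + 0.99377×0.96456×0.99953 = 0.047106 + 0.958100 = 1.005206.
Q̄ = (S₀/π) × [bracket] = (698/π) × 1.005206 = 223.3 W/m².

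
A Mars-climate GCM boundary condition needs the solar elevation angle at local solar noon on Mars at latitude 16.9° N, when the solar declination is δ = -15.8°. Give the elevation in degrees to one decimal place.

At local noon the hour angle is zero, so the zenith angle equals |ϕ − δ| = |+16.9° − (-15.800°)| = 32.700°.
Elevation = 90° − 32.700° = 57.3°.

57.3°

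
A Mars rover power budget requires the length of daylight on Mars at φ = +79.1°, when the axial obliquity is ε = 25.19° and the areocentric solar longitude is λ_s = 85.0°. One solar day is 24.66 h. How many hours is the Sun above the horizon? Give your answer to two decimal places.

24.66 h

sin δ = sin 25.19° × sin 85.0° = 0.42400, so δ = +25.087°.
Sunrise equation: cos H₀ = −tan φ · tan δ = -2.4312 ≤ −1, so the Sun never sets (polar day) and H₀ = π.
Daylight = 2H₀/(2π) × 24.66 h = (3.1416/π) × 24.66 = 24.66 h.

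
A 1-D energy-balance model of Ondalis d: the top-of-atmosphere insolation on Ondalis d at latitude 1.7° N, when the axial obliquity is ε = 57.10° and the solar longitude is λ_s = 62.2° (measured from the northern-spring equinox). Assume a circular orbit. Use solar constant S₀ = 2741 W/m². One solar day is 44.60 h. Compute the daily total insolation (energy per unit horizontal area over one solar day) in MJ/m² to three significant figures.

Solar declination: sin δ = sin ε · sin λ_s = sin 57.10° × sin 62.2° = 0.74271, so δ = +47.963°.
cos H₀ = −tan(+1.7°) tan(+47.963°) = -0.0329, H₀ = 1.6037 rad.
Bracket: H₀ sin φ sin δ + cos φ cos δ sin H₀ = 1.6037×0.02967×0.74271 + 0.99956×0.66961×0.99946 = 0.035339 + 0.668954 = 0.704293.
Q̄ = (S₀/π) × [bracket] = (2741/π) × 0.704293 = 614.49 W/m².
Daily total = Q̄ × 44.60 h × 3600 s/h = 614.49 × 44.60 × 3600 / 10⁶ = 98.66 MJ/m².

98.7 MJ/m²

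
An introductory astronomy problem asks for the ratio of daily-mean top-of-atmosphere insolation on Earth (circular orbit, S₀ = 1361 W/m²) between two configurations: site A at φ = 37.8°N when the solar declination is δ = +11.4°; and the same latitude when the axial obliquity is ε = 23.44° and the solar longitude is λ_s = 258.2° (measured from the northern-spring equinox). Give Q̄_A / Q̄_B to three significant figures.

Q̄_A / Q̄_B ≈ 2.48

— Configuration A (φ=+37.8°):
cos H₀ = −tan(+37.8°) tan(+11.400°) = -0.1564, H₀ = 1.7278 rad.
Bracket: H₀ sin φ sin δ + cos φ cos δ sin H₀ = 1.7278×0.61291×0.19766 + 0.79016×0.98027×0.98769 = 0.209319 + 0.765035 = 0.974354.
Q̄ = (S₀/π) × [bracket] = (1361/π) × 0.974354 = 422.11 W/m².
— Configuration B (φ=+37.8°):
Solar declination: sin δ = sin ε · sin λ_s = sin 23.44° × sin 258.2° = -0.38938, so δ = -22.916°.
cos H₀ = −tan(+37.8°) tan(-22.916°) = 0.3279, H₀ = 1.2367 rad.
Bracket: H₀ sin φ sin δ + cos φ cos δ sin H₀ = 1.2367×0.61291×-0.38938 + 0.79016×0.92108×0.94471 = -0.295145 + 0.687560 = 0.392415.
Q̄ = (S₀/π) × [bracket] = (1361/π) × 0.392415 = 170.00 W/m².
Ratio Q̄_A / Q̄_B = 422.11 / 170.00 = 2.483.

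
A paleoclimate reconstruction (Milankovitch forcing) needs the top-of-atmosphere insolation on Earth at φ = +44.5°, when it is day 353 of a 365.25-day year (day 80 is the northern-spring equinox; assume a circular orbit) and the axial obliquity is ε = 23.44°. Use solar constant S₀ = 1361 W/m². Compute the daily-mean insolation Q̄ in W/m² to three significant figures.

Q̄ ≈ 120 W/m²

Solar longitude: λ_s = 360° × (353 − 80)/365.25 = 269.076°.
sin δ = sin 23.44° × sin 269.076° = -0.39774, so δ = -23.437°.
cos H₀ = −tan(+44.5°) tan(-23.437°) = 0.4260, H₀ = 1.1307 rad.
Bracket: H₀ sin φ sin δ + cos φ cos δ sin H₀ = 1.1307×0.70091×-0.39774 + 0.71325×0.91750×0.90472 = -0.315216 + 0.592055 = 0.276839.
Q̄ = (S₀/π) × [bracket] = (1361/π) × 0.276839 = 119.9 W/m².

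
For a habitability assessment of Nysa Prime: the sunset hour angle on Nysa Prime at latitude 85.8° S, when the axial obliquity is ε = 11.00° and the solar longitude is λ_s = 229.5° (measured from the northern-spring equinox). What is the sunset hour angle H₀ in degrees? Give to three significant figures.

Solar declination: sin δ = sin ε · sin λ_s = sin 11.00° × sin 229.5° = -0.14509, so δ = -8.343°.
Sunrise equation: cos H₀ = −tan φ · tan δ = -1.9969 ≤ −1, so the host star never sets (polar day) and H₀ = π.

H₀ = 180°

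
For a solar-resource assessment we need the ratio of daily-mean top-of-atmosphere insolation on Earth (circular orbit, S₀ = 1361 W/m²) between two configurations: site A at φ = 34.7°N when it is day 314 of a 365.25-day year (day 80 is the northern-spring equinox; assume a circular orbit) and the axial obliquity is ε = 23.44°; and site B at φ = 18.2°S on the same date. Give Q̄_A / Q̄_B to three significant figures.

Q̄_A / Q̄_B ≈ 0.497

— Configuration A (φ=+34.7°):
Solar longitude: λ_s = 360° × (314 − 80)/365.25 = 230.637°.
sin δ = sin 23.44° × sin 230.637° = -0.30755, so δ = -17.911°.
cos H₀ = −tan(+34.7°) tan(-17.911°) = 0.2238, H₀ = 1.3451 rad.
Bracket: H₀ sin φ sin δ + cos φ cos δ sin H₀ = 1.3451×0.56928×-0.30755 + 0.82214×0.95153×0.97463 = -0.235503 + 0.762444 = 0.526941.
Q̄ = (S₀/π) × [bracket] = (1361/π) × 0.526941 = 228.28 W/m².
— Configuration B (φ=-18.2°):
cos H₀ = −tan(-18.2°) tan(-17.911°) = -0.1063, H₀ = 1.6773 rad.
Bracket: H₀ sin φ sin δ + cos φ cos δ sin H₀ = 1.6773×-0.31233×-0.30755 + 0.94997×0.95153×0.99434 = 0.161117 + 0.898809 = 1.059926.
Q̄ = (S₀/π) × [bracket] = (1361/π) × 1.059926 = 459.18 W/m².
Ratio Q̄_A / Q̄_B = 228.28 / 459.18 = 0.4971.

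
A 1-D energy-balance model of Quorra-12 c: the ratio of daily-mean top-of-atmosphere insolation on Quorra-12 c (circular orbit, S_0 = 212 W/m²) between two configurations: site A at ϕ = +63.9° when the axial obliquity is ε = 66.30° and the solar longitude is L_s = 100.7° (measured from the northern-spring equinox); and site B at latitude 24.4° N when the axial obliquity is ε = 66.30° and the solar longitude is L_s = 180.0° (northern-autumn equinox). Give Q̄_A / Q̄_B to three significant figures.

— Configuration A (ϕ=+63.9°):
Solar declination: sin δ = sin ε · sin L_s = sin 66.30° × sin 100.7° = 0.89974, so δ = +64.124°.
cos h₀ = −tan(+63.9°) tan(+64.124°) = -4.2083 ≤ −1 ⇒ polar day, h₀ = π.
Bracket: h₀ sin ϕ sin δ + cos ϕ cos δ sin h₀ = 3.1416×0.89803×0.89974 + 0.43994×0.43642×0.00000 = 2.538392 + 0.000000 = 2.538392.
Q̄ = (S_0/π) × [bracket] = (212/π) × 2.538392 = 171.29 W/m².
— Configuration B (ϕ=+24.4°):
Solar declination: sin δ = sin ε · sin L_s = sin 66.30° × sin 180.0° = 0.00000, so δ = +0.000°.
cos h₀ = −tan(+24.4°) tan(+0.000°) = -0.0000, h₀ = 1.5708 rad.
Bracket: h₀ sin ϕ sin δ + cos ϕ cos δ sin h₀ = 1.5708×0.41310×0.00000 + 0.91068×1.00000×1.00000 = 0.000000 + 0.910680 = 0.910680.
Q̄ = (S_0/π) × [bracket] = (212/π) × 0.910680 = 61.454 W/m².
Ratio Q̄_A / Q̄_B = 171.29 / 61.454 = 2.787.

Q̄_A / Q̄_B ≈ 2.79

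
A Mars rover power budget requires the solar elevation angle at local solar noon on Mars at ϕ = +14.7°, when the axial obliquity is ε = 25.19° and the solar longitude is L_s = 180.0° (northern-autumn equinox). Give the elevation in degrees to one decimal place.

Solar declination: sin δ = sin ε · sin L_s = sin 25.19° × sin 180.0° = 0.00000, so δ = +0.000°.
At local noon the hour angle is zero, so the zenith angle equals |ϕ − δ| = |+14.7° − (+0.000°)| = 14.700°.
Elevation = 90° − 14.700° = 75.3°.

75.3°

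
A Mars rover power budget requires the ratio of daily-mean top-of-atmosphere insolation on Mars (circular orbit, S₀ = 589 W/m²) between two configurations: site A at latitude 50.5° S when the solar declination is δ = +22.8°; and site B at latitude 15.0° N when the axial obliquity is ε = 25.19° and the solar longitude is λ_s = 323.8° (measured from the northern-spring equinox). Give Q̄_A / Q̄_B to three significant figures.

Q̄_A / Q̄_B ≈ 0.233

— Configuration A (φ=-50.5°):
cos H₀ = −tan(-50.5°) tan(+22.800°) = 0.5099, H₀ = 1.0357 rad.
Bracket: H₀ sin φ sin δ + cos φ cos δ sin H₀ = 1.0357×-0.77162×0.38752 + 0.63608×0.92186×0.86021 = -0.309693 + 0.504407 = 0.194714.
Q̄ = (S₀/π) × [bracket] = (589/π) × 0.194714 = 36.506 W/m².
— Configuration B (φ=+15.0°):
Solar declination: sin δ = sin ε · sin λ_s = sin 25.19° × sin 323.8° = -0.25137, so δ = -14.559°.
cos H₀ = −tan(+15.0°) tan(-14.559°) = 0.0696, H₀ = 1.5011 rad.
Bracket: H₀ sin φ sin δ + cos φ cos δ sin H₀ = 1.5011×0.25882×-0.25137 + 0.96593×0.96789×0.99758 = -0.097661 + 0.932651 = 0.834990.
Q̄ = (S₀/π) × [bracket] = (589/π) × 0.834990 = 156.55 W/m².
Ratio Q̄_A / Q̄_B = 36.506 / 156.55 = 0.2332.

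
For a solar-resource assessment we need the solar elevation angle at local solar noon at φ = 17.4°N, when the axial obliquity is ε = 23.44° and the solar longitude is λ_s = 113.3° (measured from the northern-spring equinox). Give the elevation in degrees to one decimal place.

86.0°

Solar declination: sin δ = sin ε · sin λ_s = sin 23.44° × sin 113.3° = 0.36535, so δ = +21.429°.
At local noon the hour angle is zero, so the zenith angle equals |φ − δ| = |+17.4° − (+21.429°)| = 4.029°.
Elevation = 90° − 4.029° = 86.0°.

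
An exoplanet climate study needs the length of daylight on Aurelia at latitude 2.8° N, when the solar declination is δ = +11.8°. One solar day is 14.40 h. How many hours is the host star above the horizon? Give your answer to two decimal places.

7.25 h

cos H₀ = −tan φ · tan δ = −tan(+2.8°) × tan(+11.800°) = -0.0102, so H₀ = 1.5810 rad = 90.59°.
Daylight = 2H₀/(2π) × 14.40 h = (1.5810/π) × 14.40 = 7.25 h.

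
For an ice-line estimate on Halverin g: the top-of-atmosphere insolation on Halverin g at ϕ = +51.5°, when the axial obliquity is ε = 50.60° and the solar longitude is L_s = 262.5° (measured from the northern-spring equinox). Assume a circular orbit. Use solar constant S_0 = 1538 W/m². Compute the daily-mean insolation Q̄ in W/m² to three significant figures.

Solar declination: sin δ = sin ε · sin L_s = sin 50.60° × sin 262.5° = -0.76612, so δ = -50.007°.
cos h₀ = −tan(+51.5°) tan(-50.007°) = 1.4986 ≥ 1 ⇒ polar night, h₀ = 0 and Q̄ = 0.

Q̄ ≈ 0.00 W/m²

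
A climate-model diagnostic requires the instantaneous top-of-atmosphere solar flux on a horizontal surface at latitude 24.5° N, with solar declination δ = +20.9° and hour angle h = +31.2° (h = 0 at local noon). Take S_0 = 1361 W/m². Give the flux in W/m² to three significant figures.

cos θ_z = sin ϕ sin δ + cos ϕ cos δ cos h = 0.147937 + 0.727137 = 0.875074.
Flux = S_0 · cos θ_z = 1361 × 0.875074 = 1191 W/m².

1.19e+03 W/m²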